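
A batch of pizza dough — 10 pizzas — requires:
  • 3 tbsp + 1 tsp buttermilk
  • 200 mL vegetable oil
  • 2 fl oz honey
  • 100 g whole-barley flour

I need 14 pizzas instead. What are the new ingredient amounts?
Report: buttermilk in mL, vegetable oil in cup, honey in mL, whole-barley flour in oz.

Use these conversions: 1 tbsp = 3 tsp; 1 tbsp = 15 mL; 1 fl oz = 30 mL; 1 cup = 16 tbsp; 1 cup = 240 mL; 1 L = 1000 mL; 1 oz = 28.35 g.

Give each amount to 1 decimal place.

Scaling factor: 14/10 = 7/5 = 1.4.
buttermilk: (3 tbsp + 1 tsp = 10/3 tbsp) × 7/5 × 15 mL/tbsp = 70.0 mL
vegetable oil: 200 mL × 7/5 ÷ 240 mL/cup ≈ 1.2 cup
honey: 2 fl oz × 7/5 × 30 mL/fl oz = 84.0 mL
whole-barley flour: 100 g × 7/5 ÷ 28.35 g/oz ≈ 4.9 oz

buttermilk: 70.0 mL; vegetable oil: 1.2 cup; honey: 84.0 mL; whole-barley flour: 4.9 oz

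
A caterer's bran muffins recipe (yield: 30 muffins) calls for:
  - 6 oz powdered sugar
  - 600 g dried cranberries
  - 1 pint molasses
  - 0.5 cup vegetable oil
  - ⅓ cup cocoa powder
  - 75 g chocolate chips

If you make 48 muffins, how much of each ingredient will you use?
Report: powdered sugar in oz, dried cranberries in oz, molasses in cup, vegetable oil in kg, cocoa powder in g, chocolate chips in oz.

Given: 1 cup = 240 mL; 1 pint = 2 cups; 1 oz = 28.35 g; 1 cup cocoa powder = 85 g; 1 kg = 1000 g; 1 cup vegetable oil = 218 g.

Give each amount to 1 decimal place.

powdered sugar: 9.6 oz; dried cranberries: 33.9 oz; molasses: 3.2 cup; vegetable oil: 0.2 kg; cocoa powder: 45.3 g; chocolate chips: 4.2 oz

Scaling factor: 48/30 = 8/5 = 1.6.
powdered sugar: 6 oz × 8/5 = 9.6 oz
dried cranberries: 600 g × 8/5 ÷ 28.35 g/oz ≈ 33.9 oz
molasses: 1 pint × 8/5 × 2 cup/pint = 3.2 cup
vegetable oil: 0.5 cup × 8/5 × 218 g/cup ÷ 1000 g/kg ≈ 0.2 kg
cocoa powder: 1/3 cup × 8/5 × 85 g/cup ≈ 45.3 g
chocolate chips: 75 g × 8/5 ÷ 28.35 g/oz ≈ 4.2 oz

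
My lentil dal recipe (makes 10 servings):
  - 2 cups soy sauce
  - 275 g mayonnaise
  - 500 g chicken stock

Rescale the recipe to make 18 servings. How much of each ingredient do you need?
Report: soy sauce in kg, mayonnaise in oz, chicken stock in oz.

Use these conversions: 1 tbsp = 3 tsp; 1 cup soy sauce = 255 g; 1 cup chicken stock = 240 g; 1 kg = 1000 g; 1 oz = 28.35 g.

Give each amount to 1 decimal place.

soy sauce: 0.9 kg; mayonnaise: 17.5 oz; chicken stock: 31.7 oz

Scaling factor: 18/10 = 9/5 = 1.8.
soy sauce: 2 cup × 9/5 × 255 g/cup ÷ 1000 g/kg ≈ 0.9 kg
mayonnaise: 275 g × 9/5 ÷ 28.35 g/oz ≈ 17.5 oz
chicken stock: 500 g × 9/5 ÷ 28.35 g/oz ≈ 31.7 oz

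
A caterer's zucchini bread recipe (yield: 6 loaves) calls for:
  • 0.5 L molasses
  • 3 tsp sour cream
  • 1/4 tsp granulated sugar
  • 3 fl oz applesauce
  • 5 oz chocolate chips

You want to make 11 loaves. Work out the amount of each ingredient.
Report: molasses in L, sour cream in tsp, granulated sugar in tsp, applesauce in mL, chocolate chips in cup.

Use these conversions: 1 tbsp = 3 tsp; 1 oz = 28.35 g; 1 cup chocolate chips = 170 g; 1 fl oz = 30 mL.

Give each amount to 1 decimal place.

molasses: 0.9 L; sour cream: 5.5 tsp; granulated sugar: 0.5 tsp; applesauce: 165.0 mL; chocolate chips: 1.5 cup

Scaling factor: 11/6.
molasses: 0.5 L × 11/6 ≈ 0.9 L
sour cream: 3 tsp × 11/6 = 5.5 tsp
granulated sugar: 0.25 tsp × 11/6 ≈ 0.5 tsp
applesauce: 3 fl oz × 11/6 × 30 mL/fl oz = 165.0 mL
chocolate chips: 5 oz × 11/6 × 28.35 g/oz ÷ 170 g/cup ≈ 1.5 cup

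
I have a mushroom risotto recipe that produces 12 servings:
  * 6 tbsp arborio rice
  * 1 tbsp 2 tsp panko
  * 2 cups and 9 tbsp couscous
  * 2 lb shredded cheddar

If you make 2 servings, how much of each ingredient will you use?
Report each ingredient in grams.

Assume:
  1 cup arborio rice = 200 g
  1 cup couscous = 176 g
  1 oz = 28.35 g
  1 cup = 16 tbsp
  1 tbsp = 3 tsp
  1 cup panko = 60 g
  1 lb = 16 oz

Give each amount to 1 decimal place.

arborio rice: 12.5 g; panko: 1.0 g; couscous: 75.2 g; shredded cheddar: 151.2 g

Scaling factor: 2/12 = 1/6.
arborio rice: 6 tbsp × 1/6 ÷ 16 tbsp/cup × 200 g/cup = 12.5 g
panko: (1 tbsp + 2 tsp = 5/3 tbsp) × 1/6 ÷ 16 tbsp/cup × 60 g/cup ≈ 1.0 g
couscous: (2 cup + 9 tbsp = 2.5625 cup) × 1/6 × 176 g/cup ≈ 75.2 g
shredded cheddar: 2 lb × 1/6 × 16 oz/lb × 28.35 g/oz = 151.2 g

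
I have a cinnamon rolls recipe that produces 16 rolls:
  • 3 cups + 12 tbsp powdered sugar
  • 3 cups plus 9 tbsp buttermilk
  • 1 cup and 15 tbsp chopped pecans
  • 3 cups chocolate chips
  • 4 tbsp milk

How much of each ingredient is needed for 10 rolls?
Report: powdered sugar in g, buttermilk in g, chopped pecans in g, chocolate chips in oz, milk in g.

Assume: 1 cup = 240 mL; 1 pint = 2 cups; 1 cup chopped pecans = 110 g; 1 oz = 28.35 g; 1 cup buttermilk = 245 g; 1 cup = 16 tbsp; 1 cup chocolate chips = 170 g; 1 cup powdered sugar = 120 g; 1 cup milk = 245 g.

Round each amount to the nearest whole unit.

Scaling factor: 10/16 = 5/8 = 0.625.
powdered sugar: (3 cup + 12 tbsp = 3.75 cup) × 5/8 × 120 g/cup ≈ 281 g
buttermilk: (3 cup + 9 tbsp = 3.5625 cup) × 5/8 × 245 g/cup ≈ 546 g
chopped pecans: (1 cup + 15 tbsp = 1.9375 cup) × 5/8 × 110 g/cup ≈ 133 g
chocolate chips: 3 cup × 5/8 × 170 g/cup ÷ 28.35 g/oz ≈ 11 oz
milk: 4 tbsp × 5/8 ÷ 16 tbsp/cup × 245 g/cup ≈ 38 g

powdered sugar: 281 g; buttermilk: 546 g; chopped pecans: 133 g; chocolate chips: 11 oz; milk: 38 g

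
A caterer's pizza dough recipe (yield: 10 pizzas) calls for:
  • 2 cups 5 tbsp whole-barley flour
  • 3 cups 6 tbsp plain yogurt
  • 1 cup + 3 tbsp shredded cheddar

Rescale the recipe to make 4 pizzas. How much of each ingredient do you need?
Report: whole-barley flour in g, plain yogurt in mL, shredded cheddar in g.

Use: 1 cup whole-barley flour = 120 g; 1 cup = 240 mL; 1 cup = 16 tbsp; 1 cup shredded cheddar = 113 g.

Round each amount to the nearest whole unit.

Scaling factor: 4/10 = 2/5 = 0.4.
whole-barley flour: (2 cup + 5 tbsp = 2.3125 cup) × 2/5 × 120 g/cup = 111 g
plain yogurt: (3 cup + 6 tbsp = 3.375 cup) × 2/5 × 240 mL/cup = 324 mL
shredded cheddar: (1 cup + 3 tbsp = 1.1875 cup) × 2/5 × 113 g/cup ≈ 54 g

whole-barley flour: 111 g; plain yogurt: 324 mL; shredded cheddar: 54 g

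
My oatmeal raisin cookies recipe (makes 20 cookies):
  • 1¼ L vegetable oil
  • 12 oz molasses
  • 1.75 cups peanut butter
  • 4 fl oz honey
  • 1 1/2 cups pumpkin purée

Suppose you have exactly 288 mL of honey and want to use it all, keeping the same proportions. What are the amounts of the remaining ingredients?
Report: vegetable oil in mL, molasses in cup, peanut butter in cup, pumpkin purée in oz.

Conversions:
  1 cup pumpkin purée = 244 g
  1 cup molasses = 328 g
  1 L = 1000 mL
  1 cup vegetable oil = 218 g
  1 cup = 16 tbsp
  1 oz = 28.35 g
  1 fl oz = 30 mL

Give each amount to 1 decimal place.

vegetable oil: 3000.0 mL; molasses: 2.5 cup; peanut butter: 4.2 cup; pumpkin purée: 31.0 oz

The original recipe has 120 mL of honey, so the scaling factor is 288 ÷ 120 = 12/5 = 2.4.
vegetable oil: 1.25 L × 12/5 × 1000 mL/L = 3000.0 mL
molasses: 12 oz × 12/5 × 28.35 g/oz ÷ 328 g/cup ≈ 2.5 cup
peanut butter: 1.75 cup × 12/5 = 4.2 cup
pumpkin purée: 1.5 cup × 12/5 × 244 g/cup ÷ 28.35 g/oz ≈ 31.0 oz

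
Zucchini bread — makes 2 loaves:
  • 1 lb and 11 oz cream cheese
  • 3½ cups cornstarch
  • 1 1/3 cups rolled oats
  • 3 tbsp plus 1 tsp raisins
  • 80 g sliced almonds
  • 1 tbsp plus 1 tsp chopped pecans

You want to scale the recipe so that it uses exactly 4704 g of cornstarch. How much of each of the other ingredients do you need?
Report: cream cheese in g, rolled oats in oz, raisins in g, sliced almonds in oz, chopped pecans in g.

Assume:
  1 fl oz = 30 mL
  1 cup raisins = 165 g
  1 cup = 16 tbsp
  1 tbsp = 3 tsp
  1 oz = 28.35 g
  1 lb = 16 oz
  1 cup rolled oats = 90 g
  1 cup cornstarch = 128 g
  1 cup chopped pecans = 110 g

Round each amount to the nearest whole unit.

cream cheese: 8037 g; rolled oats: 44 oz; raisins: 361 g; sliced almonds: 30 oz; chopped pecans: 96 g

The original recipe has 448 g of cornstarch, so the scaling factor is 4704 ÷ 448 = 21/2 = 10.5.
cream cheese: (1 lb + 11 oz = 1.6875 lb) × 21/2 × 16 oz/lb × 28.35 g/oz ≈ 8037 g
rolled oats: 4/3 cup × 21/2 × 90 g/cup ÷ 28.35 g/oz ≈ 44 oz
raisins: (3 tbsp + 1 tsp = 10/3 tbsp) × 21/2 ÷ 16 tbsp/cup × 165 g/cup ≈ 361 g
sliced almonds: 80 g × 21/2 ÷ 28.35 g/oz ≈ 30 oz
chopped pecans: (1 tbsp + 1 tsp = 4/3 tbsp) × 21/2 ÷ 16 tbsp/cup × 110 g/cup ≈ 96 g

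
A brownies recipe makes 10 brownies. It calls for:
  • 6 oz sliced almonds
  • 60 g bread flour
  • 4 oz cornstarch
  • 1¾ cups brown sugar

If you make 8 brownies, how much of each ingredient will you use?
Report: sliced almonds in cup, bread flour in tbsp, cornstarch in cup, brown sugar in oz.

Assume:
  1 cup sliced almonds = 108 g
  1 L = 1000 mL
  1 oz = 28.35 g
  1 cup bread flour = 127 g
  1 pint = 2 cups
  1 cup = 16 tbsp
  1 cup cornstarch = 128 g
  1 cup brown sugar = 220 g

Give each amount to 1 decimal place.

Scaling factor: 8/10 = 4/5 = 0.8.
sliced almonds: 6 oz × 4/5 × 28.35 g/oz ÷ 108 g/cup ≈ 1.3 cup
bread flour: 60 g × 4/5 ÷ 127 g/cup × 16 tbsp/cup ≈ 6.0 tbsp
cornstarch: 4 oz × 4/5 × 28.35 g/oz ÷ 128 g/cup ≈ 0.7 cup
brown sugar: 1.75 cup × 4/5 × 220 g/cup ÷ 28.35 g/oz ≈ 10.9 oz

sliced almonds: 1.3 cup; bread flour: 6.0 tbsp; cornstarch: 0.7 cup; brown sugar: 10.9 oz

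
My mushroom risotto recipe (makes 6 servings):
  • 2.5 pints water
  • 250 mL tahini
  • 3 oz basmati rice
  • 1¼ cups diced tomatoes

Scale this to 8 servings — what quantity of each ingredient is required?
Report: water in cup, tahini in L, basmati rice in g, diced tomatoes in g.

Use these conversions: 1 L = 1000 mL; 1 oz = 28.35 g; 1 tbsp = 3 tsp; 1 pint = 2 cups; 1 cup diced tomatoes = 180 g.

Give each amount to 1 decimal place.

water: 6.7 cup; tahini: 0.3 L; basmati rice: 113.4 g; diced tomatoes: 300.0 g

Scaling factor: 8/6 = 4/3.
water: 2.5 pint × 4/3 × 2 cup/pint ≈ 6.7 cup
tahini: 250 mL × 4/3 ÷ 1000 mL/L ≈ 0.3 L
basmati rice: 3 oz × 4/3 × 28.35 g/oz = 113.4 g
diced tomatoes: 1.25 cup × 4/3 × 180 g/cup = 300.0 g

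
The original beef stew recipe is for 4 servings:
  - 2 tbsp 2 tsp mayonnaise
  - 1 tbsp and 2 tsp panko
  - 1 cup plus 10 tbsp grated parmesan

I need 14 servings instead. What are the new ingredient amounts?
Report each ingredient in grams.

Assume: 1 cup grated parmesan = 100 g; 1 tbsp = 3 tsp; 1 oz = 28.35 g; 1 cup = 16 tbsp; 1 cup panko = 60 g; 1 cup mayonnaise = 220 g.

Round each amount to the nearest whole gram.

mayonnaise: 128 g; panko: 22 g; grated parmesan: 569 g

Scaling factor: 14/4 = 7/2 = 3.5.
mayonnaise: (2 tbsp + 2 tsp = 8/3 tbsp) × 7/2 ÷ 16 tbsp/cup × 220 g/cup ≈ 128 g
panko: (1 tbsp + 2 tsp = 5/3 tbsp) × 7/2 ÷ 16 tbsp/cup × 60 g/cup ≈ 22 g
grated parmesan: (1 cup + 10 tbsp = 1.625 cup) × 7/2 × 100 g/cup ≈ 569 g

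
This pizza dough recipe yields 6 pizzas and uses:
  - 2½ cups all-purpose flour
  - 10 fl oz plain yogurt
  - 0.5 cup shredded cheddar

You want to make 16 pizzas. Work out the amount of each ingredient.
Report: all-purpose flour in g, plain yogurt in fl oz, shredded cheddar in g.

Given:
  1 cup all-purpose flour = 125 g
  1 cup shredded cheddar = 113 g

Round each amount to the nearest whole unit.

all-purpose flour: 833 g; plain yogurt: 27 fl oz; shredded cheddar: 151 g

Scaling factor: 16/6 = 8/3.
all-purpose flour: 2.5 cup × 8/3 × 125 g/cup ≈ 833 g
plain yogurt: 10 fl oz × 8/3 ≈ 27 fl oz
shredded cheddar: 0.5 cup × 8/3 × 113 g/cup ≈ 151 g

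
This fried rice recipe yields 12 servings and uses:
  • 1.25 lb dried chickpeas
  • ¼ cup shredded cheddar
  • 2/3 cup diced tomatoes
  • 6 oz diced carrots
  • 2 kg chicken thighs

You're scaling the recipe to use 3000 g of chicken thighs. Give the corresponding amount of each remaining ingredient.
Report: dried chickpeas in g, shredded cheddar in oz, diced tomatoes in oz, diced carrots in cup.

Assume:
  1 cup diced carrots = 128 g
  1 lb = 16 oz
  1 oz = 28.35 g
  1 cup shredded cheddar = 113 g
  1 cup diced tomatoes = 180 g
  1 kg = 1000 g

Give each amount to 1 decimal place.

dried chickpeas: 850.5 g; shredded cheddar: 1.5 oz; diced tomatoes: 6.3 oz; diced carrots: 2.0 cup

The original recipe has 2000 g of chicken thighs, so the scaling factor is 3000 ÷ 2000 = 3/2 = 1.5.
dried chickpeas: 1.25 lb × 3/2 × 16 oz/lb × 28.35 g/oz = 850.5 g
shredded cheddar: 0.25 cup × 3/2 × 113 g/cup ÷ 28.35 g/oz ≈ 1.5 oz
diced tomatoes: 2/3 cup × 3/2 × 180 g/cup ÷ 28.35 g/oz ≈ 6.3 oz
diced carrots: 6 oz × 3/2 × 28.35 g/oz ÷ 128 g/cup ≈ 2.0 cup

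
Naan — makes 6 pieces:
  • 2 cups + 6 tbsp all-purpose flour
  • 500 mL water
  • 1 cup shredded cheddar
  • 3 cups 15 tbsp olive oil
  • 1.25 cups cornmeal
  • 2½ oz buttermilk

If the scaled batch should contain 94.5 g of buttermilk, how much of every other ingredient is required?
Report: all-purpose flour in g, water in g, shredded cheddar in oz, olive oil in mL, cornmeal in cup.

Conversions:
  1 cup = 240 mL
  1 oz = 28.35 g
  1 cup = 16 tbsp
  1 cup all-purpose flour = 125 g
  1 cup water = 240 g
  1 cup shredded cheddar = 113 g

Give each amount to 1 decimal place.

The original recipe has 70.875 g of buttermilk, so the scaling factor is 94.5 ÷ 70.875 = 4/3.
all-purpose flour: (2 cup + 6 tbsp = 2.375 cup) × 4/3 × 125 g/cup ≈ 395.8 g
water: 500 mL × 4/3 ÷ 240 mL/cup × 240 g/cup ≈ 666.7 g
shredded cheddar: 1 cup × 4/3 × 113 g/cup ÷ 28.35 g/oz ≈ 5.3 oz
olive oil: (3 cup + 15 tbsp = 3.9375 cup) × 4/3 × 240 mL/cup = 1260.0 mL
cornmeal: 1.25 cup × 4/3 ≈ 1.7 cup

all-purpose flour: 395.8 g; water: 666.7 g; shredded cheddar: 5.3 oz; olive oil: 1260.0 mL; cornmeal: 1.7 cup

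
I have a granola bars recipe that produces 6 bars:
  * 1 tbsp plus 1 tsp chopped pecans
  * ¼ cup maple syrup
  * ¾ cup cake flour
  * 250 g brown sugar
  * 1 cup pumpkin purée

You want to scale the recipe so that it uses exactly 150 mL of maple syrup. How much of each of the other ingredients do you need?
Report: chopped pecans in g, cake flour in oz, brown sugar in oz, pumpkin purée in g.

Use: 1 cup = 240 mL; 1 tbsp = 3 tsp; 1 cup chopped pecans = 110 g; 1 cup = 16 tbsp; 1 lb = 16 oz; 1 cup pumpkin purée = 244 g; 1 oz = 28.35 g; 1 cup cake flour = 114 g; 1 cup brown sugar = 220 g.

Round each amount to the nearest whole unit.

The original recipe has 60 mL of maple syrup, so the scaling factor is 150 ÷ 60 = 5/2 = 2.5.
chopped pecans: (1 tbsp + 1 tsp = 4/3 tbsp) × 5/2 ÷ 16 tbsp/cup × 110 g/cup ≈ 23 g
cake flour: 0.75 cup × 5/2 × 114 g/cup ÷ 28.35 g/oz ≈ 8 oz
brown sugar: 250 g × 5/2 ÷ 28.35 g/oz ≈ 22 oz
pumpkin purée: 1 cup × 5/2 × 244 g/cup = 610 g

chopped pecans: 23 g; cake flour: 8 oz; brown sugar: 22 oz; pumpkin purée: 610 g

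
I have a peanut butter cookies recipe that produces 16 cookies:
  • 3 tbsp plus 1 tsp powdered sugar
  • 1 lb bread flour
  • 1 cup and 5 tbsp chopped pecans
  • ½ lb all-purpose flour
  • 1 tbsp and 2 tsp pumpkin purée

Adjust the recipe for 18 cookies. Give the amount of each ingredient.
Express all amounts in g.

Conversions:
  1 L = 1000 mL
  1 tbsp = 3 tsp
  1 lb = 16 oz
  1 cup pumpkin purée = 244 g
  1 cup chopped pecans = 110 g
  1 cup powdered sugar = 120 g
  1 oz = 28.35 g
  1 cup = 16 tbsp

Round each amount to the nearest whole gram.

Scaling factor: 18/16 = 9/8 = 1.125.
powdered sugar: (3 tbsp + 1 tsp = 10/3 tbsp) × 9/8 ÷ 16 tbsp/cup × 120 g/cup ≈ 28 g
bread flour: 1 lb × 9/8 × 16 oz/lb × 28.35 g/oz ≈ 510 g
chopped pecans: (1 cup + 5 tbsp = 1.3125 cup) × 9/8 × 110 g/cup ≈ 162 g
all-purpose flour: 0.5 lb × 9/8 × 16 oz/lb × 28.35 g/oz ≈ 255 g
pumpkin purée: (1 tbsp + 2 tsp = 5/3 tbsp) × 9/8 ÷ 16 tbsp/cup × 244 g/cup ≈ 29 g

powdered sugar: 28 g; bread flour: 510 g; chopped pecans: 162 g; all-purpose flour: 255 g; pumpkin purée: 29 g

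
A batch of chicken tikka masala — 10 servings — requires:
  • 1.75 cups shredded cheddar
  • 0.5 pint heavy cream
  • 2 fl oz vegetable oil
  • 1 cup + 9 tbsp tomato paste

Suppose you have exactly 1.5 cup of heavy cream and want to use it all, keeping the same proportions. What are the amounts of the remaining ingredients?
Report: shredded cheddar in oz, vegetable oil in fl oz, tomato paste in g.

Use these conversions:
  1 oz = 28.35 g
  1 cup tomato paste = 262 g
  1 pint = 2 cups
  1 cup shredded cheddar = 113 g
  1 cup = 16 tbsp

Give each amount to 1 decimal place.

shredded cheddar: 10.5 oz; vegetable oil: 3.0 fl oz; tomato paste: 614.1 g

The original recipe has 1 cup of heavy cream, so the scaling factor is 1.5 ÷ 1 = 3/2 = 1.5.
shredded cheddar: 1.75 cup × 3/2 × 113 g/cup ÷ 28.35 g/oz ≈ 10.5 oz
vegetable oil: 2 fl oz × 3/2 = 3.0 fl oz
tomato paste: (1 cup + 9 tbsp = 1.5625 cup) × 3/2 × 262 g/cup ≈ 614.1 g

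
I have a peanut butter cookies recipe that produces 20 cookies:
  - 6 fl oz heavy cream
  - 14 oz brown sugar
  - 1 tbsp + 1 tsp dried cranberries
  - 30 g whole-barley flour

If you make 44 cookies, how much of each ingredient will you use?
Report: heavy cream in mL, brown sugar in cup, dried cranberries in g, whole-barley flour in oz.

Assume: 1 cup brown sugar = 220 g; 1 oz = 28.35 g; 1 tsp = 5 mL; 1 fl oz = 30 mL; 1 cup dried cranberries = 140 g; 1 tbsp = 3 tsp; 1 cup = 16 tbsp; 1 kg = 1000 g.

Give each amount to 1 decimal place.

heavy cream: 396.0 mL; brown sugar: 4.0 cup; dried cranberries: 25.7 g; whole-barley flour: 2.3 oz

Scaling factor: 44/20 = 11/5 = 2.2.
heavy cream: 6 fl oz × 11/5 × 30 mL/fl oz = 396.0 mL
brown sugar: 14 oz × 11/5 × 28.35 g/oz ÷ 220 g/cup ≈ 4.0 cup
dried cranberries: (1 tbsp + 1 tsp = 4/3 tbsp) × 11/5 ÷ 16 tbsp/cup × 140 g/cup ≈ 25.7 g
whole-barley flour: 30 g × 11/5 ÷ 28.35 g/oz ≈ 2.3 oz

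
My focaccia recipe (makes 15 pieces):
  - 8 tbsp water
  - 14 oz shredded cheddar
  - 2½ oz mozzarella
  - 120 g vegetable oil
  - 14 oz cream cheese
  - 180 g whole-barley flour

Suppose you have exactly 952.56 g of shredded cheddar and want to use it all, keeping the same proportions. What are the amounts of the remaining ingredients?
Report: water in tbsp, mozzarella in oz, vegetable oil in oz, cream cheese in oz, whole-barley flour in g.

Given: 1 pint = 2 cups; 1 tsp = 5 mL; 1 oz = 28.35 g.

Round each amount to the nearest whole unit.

water: 19 tbsp; mozzarella: 6 oz; vegetable oil: 10 oz; cream cheese: 34 oz; whole-barley flour: 432 g

The original recipe has 396.9 g of shredded cheddar, so the scaling factor is 952.56 ÷ 396.9 = 12/5 = 2.4.
water: 8 tbsp × 12/5 ≈ 19 tbsp
mozzarella: 2.5 oz × 12/5 = 6 oz
vegetable oil: 120 g × 12/5 ÷ 28.35 g/oz ≈ 10 oz
cream cheese: 14 oz × 12/5 ≈ 34 oz
whole-barley flour: 180 g × 12/5 = 432 g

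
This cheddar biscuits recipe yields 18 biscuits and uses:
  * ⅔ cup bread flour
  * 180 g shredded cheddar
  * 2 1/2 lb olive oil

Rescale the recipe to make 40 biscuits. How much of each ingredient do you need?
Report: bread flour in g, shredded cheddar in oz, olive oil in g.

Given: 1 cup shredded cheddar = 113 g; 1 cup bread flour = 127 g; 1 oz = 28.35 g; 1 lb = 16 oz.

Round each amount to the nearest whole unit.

bread flour: 188 g; shredded cheddar: 14 oz; olive oil: 2520 g

Scaling factor: 40/18 = 20/9.
bread flour: 2/3 cup × 20/9 × 127 g/cup ≈ 188 g
shredded cheddar: 180 g × 20/9 ÷ 28.35 g/oz ≈ 14 oz
olive oil: 2.5 lb × 20/9 × 16 oz/lb × 28.35 g/oz = 2520 g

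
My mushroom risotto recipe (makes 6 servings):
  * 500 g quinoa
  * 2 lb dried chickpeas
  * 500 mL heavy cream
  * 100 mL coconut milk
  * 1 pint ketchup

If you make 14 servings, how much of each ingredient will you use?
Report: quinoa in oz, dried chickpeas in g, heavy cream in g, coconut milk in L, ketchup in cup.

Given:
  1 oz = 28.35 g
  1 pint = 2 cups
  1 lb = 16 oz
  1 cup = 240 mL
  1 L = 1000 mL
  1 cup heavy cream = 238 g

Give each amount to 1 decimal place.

Scaling factor: 14/6 = 7/3.
quinoa: 500 g × 7/3 ÷ 28.35 g/oz ≈ 41.2 oz
dried chickpeas: 2 lb × 7/3 × 16 oz/lb × 28.35 g/oz = 2116.8 g
heavy cream: 500 mL × 7/3 ÷ 240 mL/cup × 238 g/cup ≈ 1156.9 g
coconut milk: 100 mL × 7/3 ÷ 1000 mL/L ≈ 0.2 L
ketchup: 1 pint × 7/3 × 2 cup/pint ≈ 4.7 cup

quinoa: 41.2 oz; dried chickpeas: 2116.8 g; heavy cream: 1156.9 g; coconut milk: 0.2 L; ketchup: 4.7 cup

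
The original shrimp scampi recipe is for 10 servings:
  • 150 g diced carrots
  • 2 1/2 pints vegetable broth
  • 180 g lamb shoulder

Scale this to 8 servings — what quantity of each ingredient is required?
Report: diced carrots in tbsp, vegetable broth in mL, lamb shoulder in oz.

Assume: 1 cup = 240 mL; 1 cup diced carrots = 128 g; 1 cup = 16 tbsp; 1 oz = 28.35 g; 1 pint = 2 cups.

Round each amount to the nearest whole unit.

diced carrots: 15 tbsp; vegetable broth: 960 mL; lamb shoulder: 5 oz

Scaling factor: 8/10 = 4/5 = 0.8.
diced carrots: 150 g × 4/5 ÷ 128 g/cup × 16 tbsp/cup = 15 tbsp
vegetable broth: 2.5 pint × 4/5 × 2 cup/pint × 240 mL/cup = 960 mL
lamb shoulder: 180 g × 4/5 ÷ 28.35 g/oz ≈ 5 oz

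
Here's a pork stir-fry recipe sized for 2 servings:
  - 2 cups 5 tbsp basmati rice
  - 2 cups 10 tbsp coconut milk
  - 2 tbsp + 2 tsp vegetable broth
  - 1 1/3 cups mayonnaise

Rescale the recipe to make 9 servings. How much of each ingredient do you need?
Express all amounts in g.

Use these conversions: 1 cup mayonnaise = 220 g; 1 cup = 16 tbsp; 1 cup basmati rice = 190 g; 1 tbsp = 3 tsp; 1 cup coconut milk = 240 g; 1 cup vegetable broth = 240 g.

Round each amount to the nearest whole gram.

Scaling factor: 9/2 = 4.5.
basmati rice: (2 cup + 5 tbsp = 2.3125 cup) × 9/2 × 190 g/cup ≈ 1977 g
coconut milk: (2 cup + 10 tbsp = 2.625 cup) × 9/2 × 240 g/cup = 2835 g
vegetable broth: (2 tbsp + 2 tsp = 8/3 tbsp) × 9/2 ÷ 16 tbsp/cup × 240 g/cup = 180 g
mayonnaise: 4/3 cup × 9/2 × 220 g/cup = 1320 g

basmati rice: 1977 g; coconut milk: 2835 g; vegetable broth: 180 g; mayonnaise: 1320 g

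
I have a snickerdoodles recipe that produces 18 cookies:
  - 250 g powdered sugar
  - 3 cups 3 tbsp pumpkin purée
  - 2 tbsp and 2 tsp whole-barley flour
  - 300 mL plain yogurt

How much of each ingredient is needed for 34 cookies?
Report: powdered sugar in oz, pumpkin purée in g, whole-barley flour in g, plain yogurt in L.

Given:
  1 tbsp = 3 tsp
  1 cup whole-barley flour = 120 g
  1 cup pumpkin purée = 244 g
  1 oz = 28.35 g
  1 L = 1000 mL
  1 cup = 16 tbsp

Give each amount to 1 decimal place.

Scaling factor: 34/18 = 17/9.
powdered sugar: 250 g × 17/9 ÷ 28.35 g/oz ≈ 16.7 oz
pumpkin purée: (3 cup + 3 tbsp = 3.1875 cup) × 17/9 × 244 g/cup ≈ 1469.1 g
whole-barley flour: (2 tbsp + 2 tsp = 8/3 tbsp) × 17/9 ÷ 16 tbsp/cup × 120 g/cup ≈ 37.8 g
plain yogurt: 300 mL × 17/9 ÷ 1000 mL/L ≈ 0.6 L

powdered sugar: 16.7 oz; pumpkin purée: 1469.1 g; whole-barley flour: 37.8 g; plain yogurt: 0.6 L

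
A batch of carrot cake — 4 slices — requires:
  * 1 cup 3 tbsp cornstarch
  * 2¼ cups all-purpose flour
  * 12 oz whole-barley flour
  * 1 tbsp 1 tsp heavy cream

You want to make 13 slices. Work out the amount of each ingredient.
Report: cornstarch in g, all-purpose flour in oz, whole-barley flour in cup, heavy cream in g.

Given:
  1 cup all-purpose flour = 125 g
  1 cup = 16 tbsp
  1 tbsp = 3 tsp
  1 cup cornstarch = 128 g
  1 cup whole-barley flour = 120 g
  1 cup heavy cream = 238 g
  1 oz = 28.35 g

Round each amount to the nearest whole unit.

Scaling factor: 13/4 = 3.25.
cornstarch: (1 cup + 3 tbsp = 1.1875 cup) × 13/4 × 128 g/cup = 494 g
all-purpose flour: 2.25 cup × 13/4 × 125 g/cup ÷ 28.35 g/oz ≈ 32 oz
whole-barley flour: 12 oz × 13/4 × 28.35 g/oz ÷ 120 g/cup ≈ 9 cup
heavy cream: (1 tbsp + 1 tsp = 4/3 tbsp) × 13/4 ÷ 16 tbsp/cup × 238 g/cup ≈ 64 g

cornstarch: 494 g; all-purpose flour: 32 oz; whole-barley flour: 9 cup; heavy cream: 64 g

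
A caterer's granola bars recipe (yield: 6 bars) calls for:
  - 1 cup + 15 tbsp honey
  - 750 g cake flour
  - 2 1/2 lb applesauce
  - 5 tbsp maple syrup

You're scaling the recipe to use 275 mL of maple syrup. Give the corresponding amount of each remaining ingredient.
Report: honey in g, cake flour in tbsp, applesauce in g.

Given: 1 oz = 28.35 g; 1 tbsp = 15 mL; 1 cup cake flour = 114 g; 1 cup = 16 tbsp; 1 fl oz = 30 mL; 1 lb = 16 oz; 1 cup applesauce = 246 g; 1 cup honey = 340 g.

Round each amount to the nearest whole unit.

The original recipe has 75 mL of maple syrup, so the scaling factor is 275 ÷ 75 = 11/3.
honey: (1 cup + 15 tbsp = 1.9375 cup) × 11/3 × 340 g/cup ≈ 2415 g
cake flour: 750 g × 11/3 ÷ 114 g/cup × 16 tbsp/cup ≈ 386 tbsp
applesauce: 2.5 lb × 11/3 × 16 oz/lb × 28.35 g/oz = 4158 g

honey: 2415 g; cake flour: 386 tbsp; applesauce: 4158 g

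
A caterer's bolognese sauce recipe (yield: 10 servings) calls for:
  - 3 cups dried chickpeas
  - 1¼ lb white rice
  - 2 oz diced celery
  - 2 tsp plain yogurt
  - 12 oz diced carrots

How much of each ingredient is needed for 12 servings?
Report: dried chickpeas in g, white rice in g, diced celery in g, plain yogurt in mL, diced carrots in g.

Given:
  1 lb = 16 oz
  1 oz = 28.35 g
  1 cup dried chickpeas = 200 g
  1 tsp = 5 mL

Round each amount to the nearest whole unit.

dried chickpeas: 720 g; white rice: 680 g; diced celery: 68 g; plain yogurt: 12 mL; diced carrots: 408 g

Scaling factor: 12/10 = 6/5 = 1.2.
dried chickpeas: 3 cup × 6/5 × 200 g/cup = 720 g
white rice: 1.25 lb × 6/5 × 16 oz/lb × 28.35 g/oz ≈ 680 g
diced celery: 2 oz × 6/5 × 28.35 g/oz ≈ 68 g
plain yogurt: 2 tsp × 6/5 × 5 mL/tsp = 12 mL
diced carrots: 12 oz × 6/5 × 28.35 g/oz ≈ 408 g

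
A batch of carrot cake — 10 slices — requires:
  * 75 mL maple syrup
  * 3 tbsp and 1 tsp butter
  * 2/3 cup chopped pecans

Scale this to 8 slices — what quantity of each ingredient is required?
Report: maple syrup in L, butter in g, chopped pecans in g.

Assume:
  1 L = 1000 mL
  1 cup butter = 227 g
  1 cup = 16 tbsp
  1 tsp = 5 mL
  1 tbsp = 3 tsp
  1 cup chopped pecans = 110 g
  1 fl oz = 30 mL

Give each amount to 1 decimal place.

Scaling factor: 8/10 = 4/5 = 0.8.
maple syrup: 75 mL × 4/5 ÷ 1000 mL/L ≈ 0.1 L
butter: (3 tbsp + 1 tsp = 10/3 tbsp) × 4/5 ÷ 16 tbsp/cup × 227 g/cup ≈ 37.8 g
chopped pecans: 2/3 cup × 4/5 × 110 g/cup ≈ 58.7 g

maple syrup: 0.1 L; butter: 37.8 g; chopped pecans: 58.7 g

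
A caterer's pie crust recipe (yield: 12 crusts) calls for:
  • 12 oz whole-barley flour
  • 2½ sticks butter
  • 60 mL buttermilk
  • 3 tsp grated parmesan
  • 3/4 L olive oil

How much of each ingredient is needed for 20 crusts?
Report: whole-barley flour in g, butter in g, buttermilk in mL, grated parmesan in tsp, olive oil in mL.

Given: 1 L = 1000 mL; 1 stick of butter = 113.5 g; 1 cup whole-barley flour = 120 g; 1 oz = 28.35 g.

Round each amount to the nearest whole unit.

Scaling factor: 20/12 = 5/3.
whole-barley flour: 12 oz × 5/3 × 28.35 g/oz = 567 g
butter: 2.5 stick × 5/3 × 113.5 g/stick ≈ 473 g
buttermilk: 60 mL × 5/3 = 100 mL
grated parmesan: 3 tsp × 5/3 = 5 tsp
olive oil: 0.75 L × 5/3 × 1000 mL/L = 1250 mL

whole-barley flour: 567 g; butter: 473 g; buttermilk: 100 mL; grated parmesan: 5 tsp; olive oil: 1250 mL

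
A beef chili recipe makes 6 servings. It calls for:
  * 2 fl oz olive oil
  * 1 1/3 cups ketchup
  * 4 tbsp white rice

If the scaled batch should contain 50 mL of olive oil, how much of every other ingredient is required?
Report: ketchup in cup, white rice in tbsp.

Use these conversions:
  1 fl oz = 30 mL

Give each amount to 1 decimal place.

The original recipe has 60 mL of olive oil, so the scaling factor is 50 ÷ 60 = 5/6.
ketchup: 4/3 cup × 5/6 ≈ 1.1 cup
white rice: 4 tbsp × 5/6 ≈ 3.3 tbsp

ketchup: 1.1 cup; white rice: 3.3 tbsp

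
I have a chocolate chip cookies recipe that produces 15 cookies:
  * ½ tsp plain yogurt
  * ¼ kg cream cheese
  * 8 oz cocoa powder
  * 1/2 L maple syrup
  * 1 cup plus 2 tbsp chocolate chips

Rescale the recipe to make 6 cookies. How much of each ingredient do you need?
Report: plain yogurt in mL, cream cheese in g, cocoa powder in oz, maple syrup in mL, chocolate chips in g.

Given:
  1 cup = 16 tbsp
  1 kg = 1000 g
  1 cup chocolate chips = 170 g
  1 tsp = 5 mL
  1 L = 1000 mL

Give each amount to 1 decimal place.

plain yogurt: 1.0 mL; cream cheese: 100.0 g; cocoa powder: 3.2 oz; maple syrup: 200.0 mL; chocolate chips: 76.5 g

Scaling factor: 6/15 = 2/5 = 0.4.
plain yogurt: 0.5 tsp × 2/5 × 5 mL/tsp = 1.0 mL
cream cheese: 0.25 kg × 2/5 × 1000 g/kg = 100.0 g
cocoa powder: 8 oz × 2/5 = 3.2 oz
maple syrup: 0.5 L × 2/5 × 1000 mL/L = 200.0 mL
chocolate chips: (1 cup + 2 tbsp = 1.125 cup) × 2/5 × 170 g/cup = 76.5 g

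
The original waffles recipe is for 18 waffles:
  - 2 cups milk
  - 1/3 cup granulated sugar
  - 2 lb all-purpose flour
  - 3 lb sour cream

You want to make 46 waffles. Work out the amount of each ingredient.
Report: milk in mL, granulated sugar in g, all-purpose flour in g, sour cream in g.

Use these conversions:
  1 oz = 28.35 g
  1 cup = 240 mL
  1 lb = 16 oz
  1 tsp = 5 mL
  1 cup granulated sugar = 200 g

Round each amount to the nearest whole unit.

Scaling factor: 46/18 = 23/9.
milk: 2 cup × 23/9 × 240 mL/cup ≈ 1227 mL
granulated sugar: 1/3 cup × 23/9 × 200 g/cup ≈ 170 g
all-purpose flour: 2 lb × 23/9 × 16 oz/lb × 28.35 g/oz ≈ 2318 g
sour cream: 3 lb × 23/9 × 16 oz/lb × 28.35 g/oz ≈ 3478 g

milk: 1227 mL; granulated sugar: 170 g; all-purpose flour: 2318 g; sour cream: 3478 g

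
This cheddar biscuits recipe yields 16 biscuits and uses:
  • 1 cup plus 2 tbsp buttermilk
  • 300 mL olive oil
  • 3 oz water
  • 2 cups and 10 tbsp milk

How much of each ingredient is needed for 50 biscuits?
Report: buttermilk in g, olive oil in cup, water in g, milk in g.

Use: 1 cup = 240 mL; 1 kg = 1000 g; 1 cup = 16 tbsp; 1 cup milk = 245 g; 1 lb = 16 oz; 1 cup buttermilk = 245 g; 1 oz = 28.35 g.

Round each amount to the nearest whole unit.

buttermilk: 861 g; olive oil: 4 cup; water: 266 g; milk: 2010 g

Scaling factor: 50/16 = 25/8 = 3.125.
buttermilk: (1 cup + 2 tbsp = 1.125 cup) × 25/8 × 245 g/cup ≈ 861 g
olive oil: 300 mL × 25/8 ÷ 240 mL/cup ≈ 4 cup
water: 3 oz × 25/8 × 28.35 g/oz ≈ 266 g
milk: (2 cup + 10 tbsp = 2.625 cup) × 25/8 × 245 g/cup ≈ 2010 g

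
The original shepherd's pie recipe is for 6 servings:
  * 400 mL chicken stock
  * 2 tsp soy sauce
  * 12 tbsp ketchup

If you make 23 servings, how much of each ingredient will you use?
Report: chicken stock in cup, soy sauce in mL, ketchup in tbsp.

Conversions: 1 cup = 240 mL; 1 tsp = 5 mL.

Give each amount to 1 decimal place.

chicken stock: 6.4 cup; soy sauce: 38.3 mL; ketchup: 46.0 tbsp

Scaling factor: 23/6.
chicken stock: 400 mL × 23/6 ÷ 240 mL/cup ≈ 6.4 cup
soy sauce: 2 tsp × 23/6 × 5 mL/tsp ≈ 38.3 mL
ketchup: 12 tbsp × 23/6 = 46.0 tbsp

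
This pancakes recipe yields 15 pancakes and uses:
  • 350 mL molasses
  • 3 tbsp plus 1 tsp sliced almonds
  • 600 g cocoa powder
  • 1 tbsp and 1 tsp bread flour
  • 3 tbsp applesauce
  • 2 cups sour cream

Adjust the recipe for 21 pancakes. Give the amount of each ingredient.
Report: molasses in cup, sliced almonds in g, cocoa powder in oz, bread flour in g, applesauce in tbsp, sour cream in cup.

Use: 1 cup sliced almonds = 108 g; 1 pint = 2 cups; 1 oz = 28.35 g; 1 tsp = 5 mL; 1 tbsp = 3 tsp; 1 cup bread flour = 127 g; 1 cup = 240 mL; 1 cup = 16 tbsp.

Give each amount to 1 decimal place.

molasses: 2.0 cup; sliced almonds: 31.5 g; cocoa powder: 29.6 oz; bread flour: 14.8 g; applesauce: 4.2 tbsp; sour cream: 2.8 cup

Scaling factor: 21/15 = 7/5 = 1.4.
molasses: 350 mL × 7/5 ÷ 240 mL/cup ≈ 2.0 cup
sliced almonds: (3 tbsp + 1 tsp = 10/3 tbsp) × 7/5 ÷ 16 tbsp/cup × 108 g/cup = 31.5 g
cocoa powder: 600 g × 7/5 ÷ 28.35 g/oz ≈ 29.6 oz
bread flour: (1 tbsp + 1 tsp = 4/3 tbsp) × 7/5 ÷ 16 tbsp/cup × 127 g/cup ≈ 14.8 g
applesauce: 3 tbsp × 7/5 = 4.2 tbsp
sour cream: 2 cup × 7/5 = 2.8 cup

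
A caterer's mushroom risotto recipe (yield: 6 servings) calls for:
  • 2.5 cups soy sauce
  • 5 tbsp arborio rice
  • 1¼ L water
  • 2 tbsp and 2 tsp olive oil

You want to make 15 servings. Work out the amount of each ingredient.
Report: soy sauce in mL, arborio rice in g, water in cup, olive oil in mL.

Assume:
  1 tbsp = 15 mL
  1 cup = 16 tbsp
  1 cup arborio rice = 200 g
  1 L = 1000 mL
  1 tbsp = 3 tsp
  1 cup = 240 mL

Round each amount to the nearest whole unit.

soy sauce: 1500 mL; arborio rice: 156 g; water: 13 cup; olive oil: 100 mL

Scaling factor: 15/6 = 5/2 = 2.5.
soy sauce: 2.5 cup × 5/2 × 240 mL/cup = 1500 mL
arborio rice: 5 tbsp × 5/2 ÷ 16 tbsp/cup × 200 g/cup ≈ 156 g
water: 1.25 L × 5/2 × 1000 mL/L ÷ 240 mL/cup ≈ 13 cup
olive oil: (2 tbsp + 2 tsp = 8/3 tbsp) × 5/2 × 15 mL/tbsp = 100 mL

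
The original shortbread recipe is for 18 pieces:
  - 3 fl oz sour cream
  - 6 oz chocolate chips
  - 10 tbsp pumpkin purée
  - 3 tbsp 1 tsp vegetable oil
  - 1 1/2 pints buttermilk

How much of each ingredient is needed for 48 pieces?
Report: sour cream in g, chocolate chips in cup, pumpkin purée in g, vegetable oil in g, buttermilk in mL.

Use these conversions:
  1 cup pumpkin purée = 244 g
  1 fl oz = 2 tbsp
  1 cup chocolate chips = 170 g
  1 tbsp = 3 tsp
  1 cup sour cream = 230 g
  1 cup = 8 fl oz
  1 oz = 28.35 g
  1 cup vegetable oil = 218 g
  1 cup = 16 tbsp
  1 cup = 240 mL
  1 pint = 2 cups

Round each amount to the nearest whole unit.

sour cream: 230 g; chocolate chips: 3 cup; pumpkin purée: 407 g; vegetable oil: 121 g; buttermilk: 1920 mL

Scaling factor: 48/18 = 8/3.
sour cream: 3 fl oz × 8/3 ÷ 8 fl oz/cup × 230 g/cup = 230 g
chocolate chips: 6 oz × 8/3 × 28.35 g/oz ÷ 170 g/cup ≈ 3 cup
pumpkin purée: 10 tbsp × 8/3 ÷ 16 tbsp/cup × 244 g/cup ≈ 407 g
vegetable oil: (3 tbsp + 1 tsp = 10/3 tbsp) × 8/3 ÷ 16 tbsp/cup × 218 g/cup ≈ 121 g
buttermilk: 1.5 pint × 8/3 × 2 cup/pint × 240 mL/cup = 1920 mL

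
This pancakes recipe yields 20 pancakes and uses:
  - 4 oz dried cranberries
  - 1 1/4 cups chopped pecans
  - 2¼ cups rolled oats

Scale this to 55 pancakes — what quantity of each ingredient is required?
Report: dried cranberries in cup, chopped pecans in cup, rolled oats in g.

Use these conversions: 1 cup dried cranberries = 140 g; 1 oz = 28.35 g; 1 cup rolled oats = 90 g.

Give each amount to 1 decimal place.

dried cranberries: 2.2 cup; chopped pecans: 3.4 cup; rolled oats: 556.9 g

Scaling factor: 55/20 = 11/4 = 2.75.
dried cranberries: 4 oz × 11/4 × 28.35 g/oz ÷ 140 g/cup ≈ 2.2 cup
chopped pecans: 1.25 cup × 11/4 ≈ 3.4 cup
rolled oats: 2.25 cup × 11/4 × 90 g/cup ≈ 556.9 g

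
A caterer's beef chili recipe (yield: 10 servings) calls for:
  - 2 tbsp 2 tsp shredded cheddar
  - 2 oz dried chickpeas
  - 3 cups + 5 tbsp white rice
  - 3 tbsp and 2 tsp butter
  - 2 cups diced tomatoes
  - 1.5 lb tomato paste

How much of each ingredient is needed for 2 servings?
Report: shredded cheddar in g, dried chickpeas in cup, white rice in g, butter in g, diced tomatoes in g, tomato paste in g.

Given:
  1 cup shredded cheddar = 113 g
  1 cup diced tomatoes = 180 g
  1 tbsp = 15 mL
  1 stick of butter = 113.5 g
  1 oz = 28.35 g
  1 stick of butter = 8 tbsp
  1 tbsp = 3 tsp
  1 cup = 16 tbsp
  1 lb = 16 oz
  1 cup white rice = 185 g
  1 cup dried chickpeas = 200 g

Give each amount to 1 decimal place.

shredded cheddar: 3.8 g; dried chickpeas: 0.1 cup; white rice: 122.6 g; butter: 10.4 g; diced tomatoes: 72.0 g; tomato paste: 136.1 g

Scaling factor: 2/10 = 1/5 = 0.2.
shredded cheddar: (2 tbsp + 2 tsp = 8/3 tbsp) × 1/5 ÷ 16 tbsp/cup × 113 g/cup ≈ 3.8 g
dried chickpeas: 2 oz × 1/5 × 28.35 g/oz ÷ 200 g/cup ≈ 0.1 cup
white rice: (3 cup + 5 tbsp = 3.3125 cup) × 1/5 × 185 g/cup ≈ 122.6 g
butter: (3 tbsp + 2 tsp = 11/3 tbsp) × 1/5 ÷ 8 tbsp/stick × 113.5 g/stick ≈ 10.4 g
diced tomatoes: 2 cup × 1/5 × 180 g/cup = 72.0 g
tomato paste: 1.5 lb × 1/5 × 16 oz/lb × 28.35 g/oz ≈ 136.1 g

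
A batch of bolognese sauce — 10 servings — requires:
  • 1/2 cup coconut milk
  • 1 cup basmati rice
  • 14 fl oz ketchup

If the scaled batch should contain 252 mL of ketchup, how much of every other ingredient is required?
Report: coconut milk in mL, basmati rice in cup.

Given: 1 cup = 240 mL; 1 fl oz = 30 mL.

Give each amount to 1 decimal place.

coconut milk: 72.0 mL; basmati rice: 0.6 cup

The original recipe has 420 mL of ketchup, so the scaling factor is 252 ÷ 420 = 3/5 = 0.6.
coconut milk: 0.5 cup × 3/5 × 240 mL/cup = 72.0 mL
basmati rice: 1 cup × 3/5 = 0.6 cup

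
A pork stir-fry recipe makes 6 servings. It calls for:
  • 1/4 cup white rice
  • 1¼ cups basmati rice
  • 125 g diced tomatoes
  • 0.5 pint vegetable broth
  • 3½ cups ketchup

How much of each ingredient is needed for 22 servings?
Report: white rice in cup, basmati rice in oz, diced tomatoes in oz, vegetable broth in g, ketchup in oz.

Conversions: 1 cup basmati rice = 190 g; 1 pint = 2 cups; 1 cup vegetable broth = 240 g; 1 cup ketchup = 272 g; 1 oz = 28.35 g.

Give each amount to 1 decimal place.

Scaling factor: 22/6 = 11/3.
white rice: 0.25 cup × 11/3 ≈ 0.9 cup
basmati rice: 1.25 cup × 11/3 × 190 g/cup ÷ 28.35 g/oz ≈ 30.7 oz
diced tomatoes: 125 g × 11/3 ÷ 28.35 g/oz ≈ 16.2 oz
vegetable broth: 0.5 pint × 11/3 × 2 cup/pint × 240 g/cup = 880.0 g
ketchup: 3.5 cup × 11/3 × 272 g/cup ÷ 28.35 g/oz ≈ 123.1 oz

white rice: 0.9 cup; basmati rice: 30.7 oz; diced tomatoes: 16.2 oz; vegetable broth: 880.0 g; ketchup: 123.1 oz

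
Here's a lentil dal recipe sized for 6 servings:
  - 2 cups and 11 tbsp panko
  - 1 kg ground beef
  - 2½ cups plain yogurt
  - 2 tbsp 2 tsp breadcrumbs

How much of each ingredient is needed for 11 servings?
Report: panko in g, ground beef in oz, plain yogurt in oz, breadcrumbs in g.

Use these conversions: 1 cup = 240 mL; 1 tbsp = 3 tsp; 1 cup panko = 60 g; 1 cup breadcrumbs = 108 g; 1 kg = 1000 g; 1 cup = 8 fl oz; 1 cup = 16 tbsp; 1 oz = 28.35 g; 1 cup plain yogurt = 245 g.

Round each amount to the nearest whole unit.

Scaling factor: 11/6.
panko: (2 cup + 11 tbsp = 2.6875 cup) × 11/6 × 60 g/cup ≈ 296 g
ground beef: 1 kg × 11/6 × 1000 g/kg ÷ 28.35 g/oz ≈ 65 oz
plain yogurt: 2.5 cup × 11/6 × 245 g/cup ÷ 28.35 g/oz ≈ 40 oz
breadcrumbs: (2 tbsp + 2 tsp = 8/3 tbsp) × 11/6 ÷ 16 tbsp/cup × 108 g/cup = 33 g

panko: 296 g; ground beef: 65 oz; plain yogurt: 40 oz; breadcrumbs: 33 g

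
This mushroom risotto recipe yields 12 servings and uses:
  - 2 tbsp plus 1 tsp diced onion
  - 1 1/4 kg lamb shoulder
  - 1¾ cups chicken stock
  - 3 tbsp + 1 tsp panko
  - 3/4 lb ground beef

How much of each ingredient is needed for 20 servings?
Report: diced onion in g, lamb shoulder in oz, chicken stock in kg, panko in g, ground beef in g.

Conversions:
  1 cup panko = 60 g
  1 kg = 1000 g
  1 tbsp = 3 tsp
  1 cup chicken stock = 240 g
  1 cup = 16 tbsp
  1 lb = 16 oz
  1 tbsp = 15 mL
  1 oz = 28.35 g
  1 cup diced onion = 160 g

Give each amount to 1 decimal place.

diced onion: 38.9 g; lamb shoulder: 73.5 oz; chicken stock: 0.7 kg; panko: 20.8 g; ground beef: 567.0 g

Scaling factor: 20/12 = 5/3.
diced onion: (2 tbsp + 1 tsp = 7/3 tbsp) × 5/3 ÷ 16 tbsp/cup × 160 g/cup ≈ 38.9 g
lamb shoulder: 1.25 kg × 5/3 × 1000 g/kg ÷ 28.35 g/oz ≈ 73.5 oz
chicken stock: 1.75 cup × 5/3 × 240 g/cup ÷ 1000 g/kg = 0.7 kg
panko: (3 tbsp + 1 tsp = 10/3 tbsp) × 5/3 ÷ 16 tbsp/cup × 60 g/cup ≈ 20.8 g
ground beef: 0.75 lb × 5/3 × 16 oz/lb × 28.35 g/oz = 567.0 g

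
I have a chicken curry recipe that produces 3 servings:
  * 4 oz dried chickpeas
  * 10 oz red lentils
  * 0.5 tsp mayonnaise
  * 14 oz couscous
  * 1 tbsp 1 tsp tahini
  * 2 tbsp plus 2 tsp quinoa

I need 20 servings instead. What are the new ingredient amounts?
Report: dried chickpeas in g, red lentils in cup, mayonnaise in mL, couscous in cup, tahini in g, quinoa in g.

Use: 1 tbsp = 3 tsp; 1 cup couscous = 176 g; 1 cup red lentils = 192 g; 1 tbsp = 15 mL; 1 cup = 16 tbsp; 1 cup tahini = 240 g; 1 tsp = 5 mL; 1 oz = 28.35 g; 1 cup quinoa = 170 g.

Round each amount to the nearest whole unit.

Scaling factor: 20/3.
dried chickpeas: 4 oz × 20/3 × 28.35 g/oz = 756 g
red lentils: 10 oz × 20/3 × 28.35 g/oz ÷ 192 g/cup ≈ 10 cup
mayonnaise: 0.5 tsp × 20/3 × 5 mL/tsp ≈ 17 mL
couscous: 14 oz × 20/3 × 28.35 g/oz ÷ 176 g/cup ≈ 15 cup
tahini: (1 tbsp + 1 tsp = 4/3 tbsp) × 20/3 ÷ 16 tbsp/cup × 240 g/cup ≈ 133 g
quinoa: (2 tbsp + 2 tsp = 8/3 tbsp) × 20/3 ÷ 16 tbsp/cup × 170 g/cup ≈ 189 g

dried chickpeas: 756 g; red lentils: 10 cup; mayonnaise: 17 mL; couscous: 15 cup; tahini: 133 g; quinoa: 189 g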